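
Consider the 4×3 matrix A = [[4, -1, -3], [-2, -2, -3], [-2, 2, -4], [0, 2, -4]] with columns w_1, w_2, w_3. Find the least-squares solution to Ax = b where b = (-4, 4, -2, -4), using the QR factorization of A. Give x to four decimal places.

w_1 = (4, -2, -2, 0); ‖w_1‖ = 4.8990, so q_1 = (0.8165, -0.4082, -0.4082, 0.0000).
q_1·w_2 = 0.8165·(-1) + (-0.4082)·(-2) + (-0.4082)·2 + 0.0000·2 = -0.8165.
u_2 = w_2 + 0.8165·q_1 = (-0.3333, -2.3333, 1.6667, 2.0000).
‖u_2‖ = 3.5119, so q_2 = (-0.0949, -0.6644, 0.4746, 0.5695).
q_1·w_3 = 0.8165·(-3) + (-0.4082)·(-3) + (-0.4082)·(-4) + 0.0000·(-4) = 0.4082; q_2·w_3 = (-0.0949)·(-3) + (-0.6644)·(-3) + 0.4746·(-4) + 0.5695·(-4) = -1.8983.
u_3 = w_3 − 0.4082·q_1 + 1.8983·q_2 = (-3.5135, -4.0946, -2.9324, -2.9189).
‖u_3‖ = 6.7992, so q_3 = (-0.5168, -0.6022, -0.4313, -0.4293).
Qᵀb = (-4.0825, -5.5051, 2.2379).
Back-substitute: x_3 = 2.2379/6.7992 = 0.3291.
x_2 = (-5.5051 + 1.8983·0.3291)/3.5119 = -1.3897.
x_1 = (-4.0825 + 0.8165·(-1.3897) − 0.4082·0.3291)/4.8990 = -1.0924.

x = (-1.0924, -1.3897, 0.3291)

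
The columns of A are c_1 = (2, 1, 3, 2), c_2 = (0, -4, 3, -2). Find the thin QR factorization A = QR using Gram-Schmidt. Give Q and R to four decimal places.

e_1 = c_1/‖c_1‖ = (2, 1, 3, 2)/4.2426 = (0.4714, 0.2357, 0.7071, 0.4714).
r_{12} = e_1·c_2 = 0.2357.
u_2 = c_2 − 0.2357·e_1 = (-0.1111, -4.0556, 2.8333, -2.1111).
‖u_2‖ = 5.3800, so e_2 = (-0.0207, -0.7538, 0.5266, -0.3924).

Q = [[0.4714, -0.0207], [0.2357, -0.7538], [0.7071, 0.5266], [0.4714, -0.3924]], R = [[4.2426, 0.2357], [0.0000, 5.3800]]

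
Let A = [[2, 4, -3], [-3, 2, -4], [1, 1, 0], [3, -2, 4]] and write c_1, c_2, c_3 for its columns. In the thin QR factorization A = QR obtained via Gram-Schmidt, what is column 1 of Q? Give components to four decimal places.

e_1 = c_1/‖c_1‖ = (2, -3, 1, 3)/4.7958 = (0.4170, -0.6255, 0.2085, 0.6255).

e_1 = (0.4170, -0.6255, 0.2085, 0.6255)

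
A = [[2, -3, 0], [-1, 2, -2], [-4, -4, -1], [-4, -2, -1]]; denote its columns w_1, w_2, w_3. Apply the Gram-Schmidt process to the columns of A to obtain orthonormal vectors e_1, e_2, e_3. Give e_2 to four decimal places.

e_1 = w_1/‖w_1‖ = (2, -1, -4, -4)/6.0828 = (0.3288, -0.1644, -0.6576, -0.6576).
r_{12} = e_1·w_2 = 2.6304.
u_2 = w_2 − 2.6304·e_1 = (-3.8649, 2.4324, -2.2703, -0.2703).
‖u_2‖ = 5.1070, so e_2 = (-0.7568, 0.4763, -0.4445, -0.0529).

e_2 = (-0.7568, 0.4763, -0.4445, -0.0529)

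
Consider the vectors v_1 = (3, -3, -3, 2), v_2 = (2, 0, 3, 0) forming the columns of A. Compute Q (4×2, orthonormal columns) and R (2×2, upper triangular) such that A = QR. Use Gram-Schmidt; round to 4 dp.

v_1 = (3, -3, -3, 2); ‖v_1‖ = 5.5678, so q_1 = (0.5388, -0.5388, -0.5388, 0.3592).
q_1·v_2 = 0.5388·2 + (-0.5388)·0 + (-0.5388)·3 + 0.3592·0 = -0.5388.
u_2 = v_2 + 0.5388·q_1 = (2.2903, -0.2903, 2.7097, 0.1935).
‖u_2‖ = 3.5651, so q_2 = (0.6424, -0.0814, 0.7601, 0.0543).

Q = [[0.5388, 0.6424], [-0.5388, -0.0814], [-0.5388, 0.7601], [0.3592, 0.0543]], R = [[5.5678, -0.5388], [0.0000, 3.5651]]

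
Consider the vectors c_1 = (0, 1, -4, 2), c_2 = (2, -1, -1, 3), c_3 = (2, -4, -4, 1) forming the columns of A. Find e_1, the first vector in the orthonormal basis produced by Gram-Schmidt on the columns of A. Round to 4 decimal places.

c_1 = (0, 1, -4, 2); ‖c_1‖ = 4.5826, so e_1 = (0.0000, 0.2182, -0.8729, 0.4364).

e_1 = (0.0000, 0.2182, -0.8729, 0.4364)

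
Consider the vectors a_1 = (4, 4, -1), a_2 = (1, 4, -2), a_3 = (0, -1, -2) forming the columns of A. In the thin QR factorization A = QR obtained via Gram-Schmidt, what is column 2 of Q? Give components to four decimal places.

q_2 = (-0.6623, 0.5298, -0.5298)

q_1 = a_1/‖a_1‖ = (4, 4, -1)/5.7446 = (0.6963, 0.6963, -0.1741).
r_{12} = q_1·a_2 = 3.8297.
u_2 = a_2 − 3.8297·q_1 = (-1.6667, 1.3333, -1.3333).
‖u_2‖ = 2.5166, so q_2 = (-0.6623, 0.5298, -0.5298).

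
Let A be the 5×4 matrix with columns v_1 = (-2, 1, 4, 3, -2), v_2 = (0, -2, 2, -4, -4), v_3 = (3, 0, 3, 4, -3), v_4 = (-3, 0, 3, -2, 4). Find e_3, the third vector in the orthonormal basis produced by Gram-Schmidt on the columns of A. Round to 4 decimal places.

e_1 = v_1/‖v_1‖ = (-2, 1, 4, 3, -2)/5.8310 = (-0.3430, 0.1715, 0.6860, 0.5145, -0.3430).
r_{12} = e_1·v_2 = 0.3430.
u_2 = v_2 − 0.3430·e_1 = (0.1176, -2.0588, 1.7647, -4.1765, -3.8824).
‖u_2‖ = 6.3152, so e_2 = (0.0186, -0.3260, 0.2794, -0.6613, -0.6148).
r_{13} = e_1·v_3 = 4.1160; r_{23} = e_2·v_3 = 0.0931.
u_3 = v_3 − 4.1160·e_1 − 0.0931·e_2 = (4.4100, -0.6755, 0.1504, 1.9440, -1.5310).
‖u_3‖ = 5.1039, so e_3 = (0.8640, -0.1324, 0.0295, 0.3809, -0.3000).

e_3 = (0.8640, -0.1324, 0.0295, 0.3809, -0.3000)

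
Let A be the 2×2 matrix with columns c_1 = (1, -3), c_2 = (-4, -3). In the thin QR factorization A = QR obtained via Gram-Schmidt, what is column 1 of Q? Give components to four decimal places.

c_1 = (1, -3); ‖c_1‖ = 3.1623, so q_1 = (0.3162, -0.9487).

q_1 = (0.3162, -0.9487)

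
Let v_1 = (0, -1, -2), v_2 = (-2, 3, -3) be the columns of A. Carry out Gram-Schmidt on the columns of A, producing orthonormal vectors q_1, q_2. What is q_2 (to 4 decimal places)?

q_1 = v_1/‖v_1‖ = (0, -1, -2)/2.2361 = (0.0000, -0.4472, -0.8944).
r_{12} = q_1·v_2 = 1.3416.
u_2 = v_2 − 1.3416·q_1 = (-2.0000, 3.6000, -1.8000).
‖u_2‖ = 4.4944, so q_2 = (-0.4450, 0.8010, -0.4005).

q_2 = (-0.4450, 0.8010, -0.4005)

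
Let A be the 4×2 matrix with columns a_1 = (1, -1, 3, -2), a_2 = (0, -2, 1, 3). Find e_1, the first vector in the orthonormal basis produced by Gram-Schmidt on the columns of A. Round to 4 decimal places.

a_1 = (1, -1, 3, -2); ‖a_1‖ = 3.8730, so e_1 = (0.2582, -0.2582, 0.7746, -0.5164).

e_1 = (0.2582, -0.2582, 0.7746, -0.5164)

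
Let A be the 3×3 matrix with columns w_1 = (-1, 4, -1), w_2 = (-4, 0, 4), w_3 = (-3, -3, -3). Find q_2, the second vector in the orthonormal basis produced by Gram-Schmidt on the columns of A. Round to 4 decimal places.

q_2 = (-0.7071, 0.0000, 0.7071)

q_1 = w_1/‖w_1‖ = (-1, 4, -1)/4.2426 = (-0.2357, 0.9428, -0.2357).
r_{12} = q_1·w_2 = 0.0000.
u_2 = w_2 + 0.0000·q_1 = (-4.0000, 0.0000, 4.0000).
‖u_2‖ = 5.6569, so q_2 = (-0.7071, 0.0000, 0.7071).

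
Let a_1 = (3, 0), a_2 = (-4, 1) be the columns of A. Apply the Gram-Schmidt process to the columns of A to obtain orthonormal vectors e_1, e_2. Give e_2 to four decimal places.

e_2 = (0.0000, 1.0000)

e_1 = a_1/‖a_1‖ = (3, 0)/3.0000 = (1.0000, 0.0000).
r_{12} = e_1·a_2 = -4.0000.
u_2 = a_2 + 4.0000·e_1 = (0.0000, 1.0000).
‖u_2‖ = 1.0000, so e_2 = (0.0000, 1.0000).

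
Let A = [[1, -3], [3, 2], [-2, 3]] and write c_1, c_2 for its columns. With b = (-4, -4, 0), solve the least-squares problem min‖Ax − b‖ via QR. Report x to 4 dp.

q_1 = c_1/‖c_1‖ = (1, 3, -2)/3.7417 = (0.2673, 0.8018, -0.5345).
r_{12} = q_1·c_2 = -0.8018.
u_2 = c_2 + 0.8018·q_1 = (-2.7857, 2.6429, 2.5714).
‖u_2‖ = 4.6214, so q_2 = (-0.6028, 0.5719, 0.5564).
Qᵀb = (-4.2762, 0.1236).
Back-substitute: x_2 = 0.1236/4.6214 = 0.0268.
x_1 = (-4.2762 + 0.8018·0.0268)/3.7417 = -1.1371.

x = (-1.1371, 0.0268)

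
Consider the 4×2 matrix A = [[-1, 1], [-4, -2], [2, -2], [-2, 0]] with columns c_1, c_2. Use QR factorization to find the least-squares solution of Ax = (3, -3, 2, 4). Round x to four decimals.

x = (0.1389, 0.5093)

c_1 = (-1, -4, 2, -2); ‖c_1‖ = 5.0000, so e_1 = (-0.2000, -0.8000, 0.4000, -0.4000).
e_1·c_2 = (-0.2000)·1 + (-0.8000)·(-2) + 0.4000·(-2) + (-0.4000)·0 = 0.6000.
u_2 = c_2 − 0.6000·e_1 = (1.1200, -1.5200, -2.2400, 0.2400).
‖u_2‖ = 2.9394, so e_2 = (0.3810, -0.5171, -0.7621, 0.0816).
Qᵀb = (1.0000, 1.4969).
Back-substitute: x_2 = 1.4969/2.9394 = 0.5093.
x_1 = (1.0000 − 0.6000·0.5093)/5.0000 = 0.1389.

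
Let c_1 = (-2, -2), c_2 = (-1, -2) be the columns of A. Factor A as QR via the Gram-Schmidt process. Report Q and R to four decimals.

e_1 = c_1/‖c_1‖ = (-2, -2)/2.8284 = (-0.7071, -0.7071).
r_{12} = e_1·c_2 = 2.1213.
u_2 = c_2 − 2.1213·e_1 = (0.5000, -0.5000).
‖u_2‖ = 0.7071, so e_2 = (0.7071, -0.7071).

Q = [[-0.7071, 0.7071], [-0.7071, -0.7071]], R = [[2.8284, 2.1213], [0.0000, 0.7071]]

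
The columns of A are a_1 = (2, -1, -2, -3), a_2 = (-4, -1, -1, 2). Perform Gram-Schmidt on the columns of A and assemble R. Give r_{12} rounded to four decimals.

r_{12} = -2.5927

a_1 = (2, -1, -2, -3); ‖a_1‖ = 4.2426, so e_1 = (0.4714, -0.2357, -0.4714, -0.7071).
r_{12} = e_1·a_2 = -2.5927.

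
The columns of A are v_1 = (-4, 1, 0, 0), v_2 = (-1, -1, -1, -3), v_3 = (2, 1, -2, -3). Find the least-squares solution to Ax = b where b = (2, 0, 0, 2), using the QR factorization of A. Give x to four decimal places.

x = (-0.3685, -0.5754, 0.0013)

q_1 = v_1/‖v_1‖ = (-4, 1, 0, 0)/4.1231 = (-0.9701, 0.2425, 0.0000, 0.0000).
r_{12} = q_1·v_2 = 0.7276.
u_2 = v_2 − 0.7276·q_1 = (-0.2941, -1.1765, -1.0000, -3.0000).
‖u_2‖ = 3.3868, so q_2 = (-0.0868, -0.3474, -0.2953, -0.8858).
r_{13} = q_1·v_3 = -1.6977; r_{23} = q_2·v_3 = 2.7268.
u_3 = v_3 + 1.6977·q_1 − 2.7268·q_2 = (0.5897, 2.3590, -1.1949, -0.5846).
‖u_3‖ = 2.7717, so q_3 = (0.2128, 0.8511, -0.4311, -0.2109).
Qᵀb = (-1.9403, -1.9453, 0.0037).
Back-substitute: x_3 = 0.0037/2.7717 = 0.0013.
x_2 = (-1.9453 − 2.7268·0.0013)/3.3868 = -0.5754.
x_1 = (-1.9403 − 0.7276·(-0.5754) + 1.6977·0.0013)/4.1231 = -0.3685.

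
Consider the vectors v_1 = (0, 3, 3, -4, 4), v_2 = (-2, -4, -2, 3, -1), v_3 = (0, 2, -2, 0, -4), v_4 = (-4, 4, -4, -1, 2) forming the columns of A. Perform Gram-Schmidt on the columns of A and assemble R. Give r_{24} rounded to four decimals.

r_{24} = 0.9580

v_1 = (0, 3, 3, -4, 4); ‖v_1‖ = 7.0711, so e_1 = (0.0000, 0.4243, 0.4243, -0.5657, 0.5657).
e_1·v_2 = 0.0000·(-2) + 0.4243·(-4) + 0.4243·(-2) + (-0.5657)·3 + 0.5657·(-1) = -4.8083.
u_2 = v_2 + 4.8083·e_1 = (-2.0000, -1.9600, 0.0400, 0.2800, 1.7200).
‖u_2‖ = 3.2985, so e_2 = (-0.6063, -0.5942, 0.0121, 0.0849, 0.5215).
r_{24} = e_2·v_4 = 0.9580.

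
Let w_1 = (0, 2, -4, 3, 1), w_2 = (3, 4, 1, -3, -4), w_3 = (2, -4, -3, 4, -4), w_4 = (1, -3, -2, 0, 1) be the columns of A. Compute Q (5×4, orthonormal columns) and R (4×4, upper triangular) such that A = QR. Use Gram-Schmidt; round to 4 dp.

e_1 = w_1/‖w_1‖ = (0, 2, -4, 3, 1)/5.4772 = (0.0000, 0.3651, -0.7303, 0.5477, 0.1826).
r_{12} = e_1·w_2 = -1.6432.
u_2 = w_2 + 1.6432·e_1 = (3.0000, 4.6000, -0.2000, -2.1000, -3.7000).
‖u_2‖ = 6.9498, so e_2 = (0.4317, 0.6619, -0.0288, -0.3022, -0.5324).
r_{13} = e_1·w_3 = 2.1909; r_{23} = e_2·w_3 = -0.7770.
u_3 = w_3 − 2.1909·e_1 + 0.7770·e_2 = (2.3354, -4.2857, -1.4224, 2.5652, -4.8137).
‖u_3‖ = 7.4563, so e_3 = (0.3132, -0.5748, -0.1908, 0.3440, -0.6456).
r_{14} = e_1·w_4 = 0.5477; r_{24} = e_2·w_4 = -2.0288; r_{34} = e_3·w_4 = 1.7735.
u_4 = w_4 − 0.5477·e_1 + 2.0288·e_2 − 1.7735·e_3 = (1.3203, -0.8378, -1.3201, -1.5232, 0.9648).
‖u_4‖ = 2.7274, so e_4 = (0.4841, -0.3072, -0.4840, -0.5585, 0.3537).

Q = [[0.0000, 0.4317, 0.3132, 0.4841], [0.3651, 0.6619, -0.5748, -0.3072], [-0.7303, -0.0288, -0.1908, -0.4840], [0.5477, -0.3022, 0.3440, -0.5585], [0.1826, -0.5324, -0.6456, 0.3537]], R = [[5.4772, -1.6432, 2.1909, 0.5477], [0.0000, 6.9498, -0.7770, -2.0288], [0.0000, 0.0000, 7.4563, 1.7735], [0.0000, 0.0000, 0.0000, 2.7274]]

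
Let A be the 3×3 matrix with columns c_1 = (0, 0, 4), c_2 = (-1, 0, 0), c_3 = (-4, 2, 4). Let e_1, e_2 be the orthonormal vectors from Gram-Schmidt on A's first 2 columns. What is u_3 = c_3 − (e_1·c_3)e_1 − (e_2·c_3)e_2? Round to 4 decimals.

c_1 = (0, 0, 4); ‖c_1‖ = 4.0000, so e_1 = (0.0000, 0.0000, 1.0000).
e_1·c_2 = 0.0000·(-1) + 0.0000·0 + 1.0000·0 = 0.0000.
u_2 = c_2 + 0.0000·e_1 = (-1.0000, 0.0000, 0.0000).
‖u_2‖ = 1.0000, so e_2 = (-1.0000, 0.0000, 0.0000).
e_1·c_3 = 0.0000·(-4) + 0.0000·2 + 1.0000·4 = 4.0000; e_2·c_3 = (-1.0000)·(-4) + 0.0000·2 + 0.0000·4 = 4.0000.
u_3 = c_3 − 4.0000·e_1 − 4.0000·e_2 = (0.0000, 2.0000, 0.0000).

u_3 = (0.0000, 2.0000, 0.0000)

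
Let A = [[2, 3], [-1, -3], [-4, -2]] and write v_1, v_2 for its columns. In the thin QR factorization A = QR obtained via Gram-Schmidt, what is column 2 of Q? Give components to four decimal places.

e_1 = v_1/‖v_1‖ = (2, -1, -4)/4.5826 = (0.4364, -0.2182, -0.8729).
r_{12} = e_1·v_2 = 3.7097.
u_2 = v_2 − 3.7097·e_1 = (1.3810, -2.1905, 1.2381).
‖u_2‖ = 2.8702, so e_2 = (0.4811, -0.7632, 0.4314).

e_2 = (0.4811, -0.7632, 0.4314)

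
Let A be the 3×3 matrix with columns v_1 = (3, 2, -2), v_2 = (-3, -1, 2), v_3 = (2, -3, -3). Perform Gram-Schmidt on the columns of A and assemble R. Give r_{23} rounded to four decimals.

v_1 = (3, 2, -2); ‖v_1‖ = 4.1231, so q_1 = (0.7276, 0.4851, -0.4851).
q_1·v_2 = 0.7276·(-3) + 0.4851·(-1) + (-0.4851)·2 = -3.6380.
u_2 = v_2 + 3.6380·q_1 = (-0.3529, 0.7647, 0.2353).
‖u_2‖ = 0.8745, so q_2 = (-0.4036, 0.8745, 0.2691).
r_{23} = q_2·v_3 = -4.2378.

r_{23} = -4.2378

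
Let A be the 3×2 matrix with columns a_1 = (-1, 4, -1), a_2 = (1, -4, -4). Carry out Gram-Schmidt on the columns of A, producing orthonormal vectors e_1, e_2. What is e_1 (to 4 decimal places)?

e_1 = a_1/‖a_1‖ = (-1, 4, -1)/4.2426 = (-0.2357, 0.9428, -0.2357).

e_1 = (-0.2357, 0.9428, -0.2357)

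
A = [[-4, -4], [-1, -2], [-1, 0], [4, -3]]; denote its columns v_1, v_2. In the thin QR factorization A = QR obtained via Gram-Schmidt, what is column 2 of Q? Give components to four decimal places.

v_1 = (-4, -1, -1, 4); ‖v_1‖ = 5.8310, so q_1 = (-0.6860, -0.1715, -0.1715, 0.6860).
q_1·v_2 = (-0.6860)·(-4) + (-0.1715)·(-2) + (-0.1715)·0 + 0.6860·(-3) = 1.0290.
u_2 = v_2 − 1.0290·q_1 = (-3.2941, -1.8235, 0.1765, -3.7059).
‖u_2‖ = 5.2859, so q_2 = (-0.6232, -0.3450, 0.0334, -0.7011).

q_2 = (-0.6232, -0.3450, 0.0334, -0.7011)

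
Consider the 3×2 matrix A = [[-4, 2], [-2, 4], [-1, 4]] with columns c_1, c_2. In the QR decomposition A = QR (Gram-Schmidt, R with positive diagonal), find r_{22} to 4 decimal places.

c_1 = (-4, -2, -1); ‖c_1‖ = 4.5826, so q_1 = (-0.8729, -0.4364, -0.2182).
q_1·c_2 = (-0.8729)·2 + (-0.4364)·4 + (-0.2182)·4 = -4.3644.
u_2 = c_2 + 4.3644·q_1 = (-1.8095, 2.0952, 3.0476).
r_{22} = ‖u_2‖ = 4.1173.

r_{22} = 4.1173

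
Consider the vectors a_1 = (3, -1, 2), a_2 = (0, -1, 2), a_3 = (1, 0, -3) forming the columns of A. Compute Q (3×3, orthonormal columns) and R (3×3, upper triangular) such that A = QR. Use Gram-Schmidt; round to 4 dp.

q_1 = a_1/‖a_1‖ = (3, -1, 2)/3.7417 = (0.8018, -0.2673, 0.5345).
r_{12} = q_1·a_2 = 1.3363.
u_2 = a_2 − 1.3363·q_1 = (-1.0714, -0.6429, 1.2857).
‖u_2‖ = 1.7928, so q_2 = (-0.5976, -0.3586, 0.7171).
r_{13} = q_1·a_3 = -0.8018; r_{23} = q_2·a_3 = -2.7490.
u_3 = a_3 + 0.8018·q_1 + 2.7490·q_2 = (0.0000, -1.2000, -0.6000).
‖u_3‖ = 1.3416, so q_3 = (0.0000, -0.8944, -0.4472).

Q = [[0.8018, -0.5976, 0.0000], [-0.2673, -0.3586, -0.8944], [0.5345, 0.7171, -0.4472]], R = [[3.7417, 1.3363, -0.8018], [0.0000, 1.7928, -2.7490], [0.0000, 0.0000, 1.3416]]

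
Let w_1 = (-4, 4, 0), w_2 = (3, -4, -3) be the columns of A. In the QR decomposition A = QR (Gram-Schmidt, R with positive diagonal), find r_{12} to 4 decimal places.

w_1 = (-4, 4, 0); ‖w_1‖ = 5.6569, so q_1 = (-0.7071, 0.7071, 0.0000).
r_{12} = q_1·w_2 = -4.9497.

r_{12} = -4.9497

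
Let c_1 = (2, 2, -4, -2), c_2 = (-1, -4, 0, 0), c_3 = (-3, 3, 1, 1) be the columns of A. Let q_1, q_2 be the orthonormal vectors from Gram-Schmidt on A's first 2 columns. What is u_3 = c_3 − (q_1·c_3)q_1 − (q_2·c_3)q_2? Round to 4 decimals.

u_3 = (-2.8085, 0.7021, -1.0426, -0.0213)

c_1 = (2, 2, -4, -2); ‖c_1‖ = 5.2915, so q_1 = (0.3780, 0.3780, -0.7559, -0.3780).
q_1·c_2 = 0.3780·(-1) + 0.3780·(-4) + (-0.7559)·0 + (-0.3780)·0 = -1.8898.
u_2 = c_2 + 1.8898·q_1 = (-0.2857, -3.2857, -1.4286, -0.7143).
‖u_2‖ = 3.6645, so q_2 = (-0.0780, -0.8966, -0.3898, -0.1949).
q_1·c_3 = 0.3780·(-3) + 0.3780·3 + (-0.7559)·1 + (-0.3780)·1 = -1.1339; q_2·c_3 = (-0.0780)·(-3) + (-0.8966)·3 + (-0.3898)·1 + (-0.1949)·1 = -3.0408.
u_3 = c_3 + 1.1339·q_1 + 3.0408·q_2 = (-2.8085, 0.7021, -1.0426, -0.0213).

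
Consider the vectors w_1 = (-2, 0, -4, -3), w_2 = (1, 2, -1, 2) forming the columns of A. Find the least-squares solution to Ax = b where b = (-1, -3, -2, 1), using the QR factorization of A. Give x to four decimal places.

w_1 = (-2, 0, -4, -3); ‖w_1‖ = 5.3852, so e_1 = (-0.3714, 0.0000, -0.7428, -0.5571).
e_1·w_2 = (-0.3714)·1 + 0.0000·2 + (-0.7428)·(-1) + (-0.5571)·2 = -0.7428.
u_2 = w_2 + 0.7428·e_1 = (0.7241, 2.0000, -1.5517, 1.5862).
‖u_2‖ = 3.0738, so e_2 = (0.2356, 0.6507, -0.5048, 0.5160).
Qᵀb = (1.2999, -0.6619).
Back-substitute: x_2 = -0.6619/3.0738 = -0.2153.
x_1 = (1.2999 + 0.7428·(-0.2153))/5.3852 = 0.2117.

x = (0.2117, -0.2153)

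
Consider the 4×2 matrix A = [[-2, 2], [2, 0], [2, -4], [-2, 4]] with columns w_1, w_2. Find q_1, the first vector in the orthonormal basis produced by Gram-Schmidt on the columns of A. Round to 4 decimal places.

w_1 = (-2, 2, 2, -2); ‖w_1‖ = 4.0000, so q_1 = (-0.5000, 0.5000, 0.5000, -0.5000).

q_1 = (-0.5000, 0.5000, 0.5000, -0.5000)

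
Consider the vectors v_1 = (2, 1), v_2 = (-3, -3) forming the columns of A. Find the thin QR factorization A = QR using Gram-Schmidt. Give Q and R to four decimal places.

Q = [[0.8944, 0.4472], [0.4472, -0.8944]], R = [[2.2361, -4.0249], [0.0000, 1.3416]]

v_1 = (2, 1); ‖v_1‖ = 2.2361, so e_1 = (0.8944, 0.4472).
e_1·v_2 = 0.8944·(-3) + 0.4472·(-3) = -4.0249.
u_2 = v_2 + 4.0249·e_1 = (0.6000, -1.2000).
‖u_2‖ = 1.3416, so e_2 = (0.4472, -0.8944).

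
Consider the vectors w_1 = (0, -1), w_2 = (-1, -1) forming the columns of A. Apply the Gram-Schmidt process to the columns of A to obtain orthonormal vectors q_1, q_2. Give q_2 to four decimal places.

q_2 = (-1.0000, 0.0000)

q_1 = w_1/‖w_1‖ = (0, -1)/1.0000 = (0.0000, -1.0000).
r_{12} = q_1·w_2 = 1.0000.
u_2 = w_2 − 1.0000·q_1 = (-1.0000, 0.0000).
‖u_2‖ = 1.0000, so q_2 = (-1.0000, 0.0000).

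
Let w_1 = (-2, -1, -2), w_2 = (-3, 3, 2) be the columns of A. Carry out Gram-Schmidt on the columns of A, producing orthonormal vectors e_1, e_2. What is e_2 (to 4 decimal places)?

w_1 = (-2, -1, -2); ‖w_1‖ = 3.0000, so e_1 = (-0.6667, -0.3333, -0.6667).
e_1·w_2 = (-0.6667)·(-3) + (-0.3333)·3 + (-0.6667)·2 = -0.3333.
u_2 = w_2 + 0.3333·e_1 = (-3.2222, 2.8889, 1.7778).
‖u_2‖ = 4.6786, so e_2 = (-0.6887, 0.6175, 0.3800).

e_2 = (-0.6887, 0.6175, 0.3800)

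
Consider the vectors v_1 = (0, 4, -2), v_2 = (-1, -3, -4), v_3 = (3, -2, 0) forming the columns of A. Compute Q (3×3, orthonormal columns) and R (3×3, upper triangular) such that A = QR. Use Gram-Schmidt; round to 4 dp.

Q = [[0.0000, -0.1992, 0.9800], [0.8944, -0.4383, -0.0891], [-0.4472, -0.8765, -0.1782]], R = [[4.4721, -0.8944, -1.7889], [0.0000, 5.0200, 0.2789], [0.0000, 0.0000, 3.1180]]

v_1 = (0, 4, -2); ‖v_1‖ = 4.4721, so q_1 = (0.0000, 0.8944, -0.4472).
q_1·v_2 = 0.0000·(-1) + 0.8944·(-3) + (-0.4472)·(-4) = -0.8944.
u_2 = v_2 + 0.8944·q_1 = (-1.0000, -2.2000, -4.4000).
‖u_2‖ = 5.0200, so q_2 = (-0.1992, -0.4383, -0.8765).
q_1·v_3 = 0.0000·3 + 0.8944·(-2) + (-0.4472)·0 = -1.7889; q_2·v_3 = (-0.1992)·3 + (-0.4383)·(-2) + (-0.8765)·0 = 0.2789.
u_3 = v_3 + 1.7889·q_1 − 0.2789·q_2 = (3.0556, -0.2778, -0.5556).
‖u_3‖ = 3.1180, so q_3 = (0.9800, -0.0891, -0.1782).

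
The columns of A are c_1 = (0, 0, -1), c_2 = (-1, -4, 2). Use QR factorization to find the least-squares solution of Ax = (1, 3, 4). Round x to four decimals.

c_1 = (0, 0, -1); ‖c_1‖ = 1.0000, so q_1 = (0.0000, 0.0000, -1.0000).
q_1·c_2 = 0.0000·(-1) + 0.0000·(-4) + (-1.0000)·2 = -2.0000.
u_2 = c_2 + 2.0000·q_1 = (-1.0000, -4.0000, 0.0000).
‖u_2‖ = 4.1231, so q_2 = (-0.2425, -0.9701, 0.0000).
Qᵀb = (-4.0000, -3.1530).
Back-substitute: x_2 = -3.1530/4.1231 = -0.7647.
x_1 = (-4.0000 + 2.0000·(-0.7647))/1.0000 = -5.5294.

x = (-5.5294, -0.7647)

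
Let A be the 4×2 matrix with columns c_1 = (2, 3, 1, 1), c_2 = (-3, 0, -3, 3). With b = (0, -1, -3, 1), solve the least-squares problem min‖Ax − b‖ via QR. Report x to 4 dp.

q_1 = c_1/‖c_1‖ = (2, 3, 1, 1)/3.8730 = (0.5164, 0.7746, 0.2582, 0.2582).
r_{12} = q_1·c_2 = -1.5492.
u_2 = c_2 + 1.5492·q_1 = (-2.2000, 1.2000, -2.6000, 3.4000).
‖u_2‖ = 4.9598, so q_2 = (-0.4436, 0.2419, -0.5242, 0.6855).
Qᵀb = (-1.2910, 2.0162).
Back-substitute: x_2 = 2.0162/4.9598 = 0.4065.
x_1 = (-1.2910 + 1.5492·0.4065)/3.8730 = -0.1707.

x = (-0.1707, 0.4065)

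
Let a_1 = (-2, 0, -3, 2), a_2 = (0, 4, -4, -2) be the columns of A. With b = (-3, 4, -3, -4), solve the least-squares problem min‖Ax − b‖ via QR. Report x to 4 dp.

x = (-0.0657, 1.0146)

a_1 = (-2, 0, -3, 2); ‖a_1‖ = 4.1231, so e_1 = (-0.4851, 0.0000, -0.7276, 0.4851).
e_1·a_2 = (-0.4851)·0 + 0.0000·4 + (-0.7276)·(-4) + 0.4851·(-2) = 1.9403.
u_2 = a_2 − 1.9403·e_1 = (0.9412, 4.0000, -2.5882, -2.9412).
‖u_2‖ = 5.6776, so e_2 = (0.1658, 0.7045, -0.4559, -0.5180).
Qᵀb = (1.6977, 5.7605).
Back-substitute: x_2 = 5.7605/5.6776 = 1.0146.
x_1 = (1.6977 − 1.9403·1.0146)/4.1231 = -0.0657.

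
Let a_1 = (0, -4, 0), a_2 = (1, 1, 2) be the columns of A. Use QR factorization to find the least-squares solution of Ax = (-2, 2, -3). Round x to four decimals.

x = (-0.9000, -1.6000)

q_1 = a_1/‖a_1‖ = (0, -4, 0)/4.0000 = (0.0000, -1.0000, 0.0000).
r_{12} = q_1·a_2 = -1.0000.
u_2 = a_2 + 1.0000·q_1 = (1.0000, 0.0000, 2.0000).
‖u_2‖ = 2.2361, so q_2 = (0.4472, 0.0000, 0.8944).
Qᵀb = (-2.0000, -3.5777).
Back-substitute: x_2 = -3.5777/2.2361 = -1.6000.
x_1 = (-2.0000 + 1.0000·(-1.6000))/4.0000 = -0.9000.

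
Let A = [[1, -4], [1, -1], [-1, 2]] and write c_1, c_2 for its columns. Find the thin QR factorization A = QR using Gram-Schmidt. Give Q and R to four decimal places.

Q = [[0.5774, -0.7715], [0.5774, 0.6172], [-0.5774, -0.1543]], R = [[1.7321, -4.0415], [0.0000, 2.1602]]

e_1 = c_1/‖c_1‖ = (1, 1, -1)/1.7321 = (0.5774, 0.5774, -0.5774).
r_{12} = e_1·c_2 = -4.0415.
u_2 = c_2 + 4.0415·e_1 = (-1.6667, 1.3333, -0.3333).
‖u_2‖ = 2.1602, so e_2 = (-0.7715, 0.6172, -0.1543).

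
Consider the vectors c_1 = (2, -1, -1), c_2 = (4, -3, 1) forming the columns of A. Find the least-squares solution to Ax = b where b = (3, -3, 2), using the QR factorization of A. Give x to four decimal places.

c_1 = (2, -1, -1); ‖c_1‖ = 2.4495, so q_1 = (0.8165, -0.4082, -0.4082).
q_1·c_2 = 0.8165·4 + (-0.4082)·(-3) + (-0.4082)·1 = 4.0825.
u_2 = c_2 − 4.0825·q_1 = (0.6667, -1.3333, 2.6667).
‖u_2‖ = 3.0551, so q_2 = (0.2182, -0.4364, 0.8729).
Qᵀb = (2.8577, 3.7097).
Back-substitute: x_2 = 3.7097/3.0551 = 1.2143.
x_1 = (2.8577 − 4.0825·1.2143)/2.4495 = -0.8571.

x = (-0.8571, 1.2143)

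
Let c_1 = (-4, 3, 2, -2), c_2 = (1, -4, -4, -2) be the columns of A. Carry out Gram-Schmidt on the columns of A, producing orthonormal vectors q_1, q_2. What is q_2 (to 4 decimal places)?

q_2 = (-0.2855, -0.4374, -0.5589, -0.6440)

c_1 = (-4, 3, 2, -2); ‖c_1‖ = 5.7446, so q_1 = (-0.6963, 0.5222, 0.3482, -0.3482).
q_1·c_2 = (-0.6963)·1 + 0.5222·(-4) + 0.3482·(-4) + (-0.3482)·(-2) = -3.4816.
u_2 = c_2 + 3.4816·q_1 = (-1.4242, -2.1818, -2.7879, -3.2121).
‖u_2‖ = 4.9879, so q_2 = (-0.2855, -0.4374, -0.5589, -0.6440).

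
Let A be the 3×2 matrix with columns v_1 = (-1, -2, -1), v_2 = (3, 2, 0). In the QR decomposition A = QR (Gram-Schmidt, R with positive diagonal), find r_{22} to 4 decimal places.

v_1 = (-1, -2, -1); ‖v_1‖ = 2.4495, so q_1 = (-0.4082, -0.8165, -0.4082).
q_1·v_2 = (-0.4082)·3 + (-0.8165)·2 + (-0.4082)·0 = -2.8577.
u_2 = v_2 + 2.8577·q_1 = (1.8333, -0.3333, -1.1667).
r_{22} = ‖u_2‖ = 2.1985.

r_{22} = 2.1985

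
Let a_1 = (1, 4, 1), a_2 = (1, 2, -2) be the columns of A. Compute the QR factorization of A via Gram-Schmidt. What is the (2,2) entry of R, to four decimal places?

q_1 = a_1/‖a_1‖ = (1, 4, 1)/4.2426 = (0.2357, 0.9428, 0.2357).
r_{12} = q_1·a_2 = 1.6499.
u_2 = a_2 − 1.6499·q_1 = (0.6111, 0.4444, -2.3889).
r_{22} = ‖u_2‖ = 2.5055.

r_{22} = 2.5055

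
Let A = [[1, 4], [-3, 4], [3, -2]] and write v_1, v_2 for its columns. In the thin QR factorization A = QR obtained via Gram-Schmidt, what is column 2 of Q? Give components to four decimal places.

e_1 = v_1/‖v_1‖ = (1, -3, 3)/4.3589 = (0.2294, -0.6882, 0.6882).
r_{12} = e_1·v_2 = -3.2118.
u_2 = v_2 + 3.2118·e_1 = (4.7368, 1.7895, 0.2105).
‖u_2‖ = 5.0680, so e_2 = (0.9347, 0.3531, 0.0415).

e_2 = (0.9347, 0.3531, 0.0415)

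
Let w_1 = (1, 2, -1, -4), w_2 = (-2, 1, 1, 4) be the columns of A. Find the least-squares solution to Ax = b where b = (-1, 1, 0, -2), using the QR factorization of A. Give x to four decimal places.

x = (0.5795, 0.2205)

w_1 = (1, 2, -1, -4); ‖w_1‖ = 4.6904, so q_1 = (0.2132, 0.4264, -0.2132, -0.8528).
q_1·w_2 = 0.2132·(-2) + 0.4264·1 + (-0.2132)·1 + (-0.8528)·4 = -3.6244.
u_2 = w_2 + 3.6244·q_1 = (-1.2273, 2.5455, 0.2273, 0.9091).
‖u_2‖ = 2.9772, so q_2 = (-0.4122, 0.8550, 0.0763, 0.3054).
Qᵀb = (1.9188, 0.6565).
Back-substitute: x_2 = 0.6565/2.9772 = 0.2205.
x_1 = (1.9188 + 3.6244·0.2205)/4.6904 = 0.5795.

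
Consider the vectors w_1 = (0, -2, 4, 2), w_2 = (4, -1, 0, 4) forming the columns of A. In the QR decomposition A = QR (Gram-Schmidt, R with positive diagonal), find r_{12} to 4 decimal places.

r_{12} = 2.0412

w_1 = (0, -2, 4, 2); ‖w_1‖ = 4.8990, so e_1 = (0.0000, -0.4082, 0.8165, 0.4082).
r_{12} = e_1·w_2 = 2.0412.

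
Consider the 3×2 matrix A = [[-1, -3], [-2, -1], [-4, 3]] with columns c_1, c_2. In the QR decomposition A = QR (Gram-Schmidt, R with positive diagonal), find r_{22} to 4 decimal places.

r_{22} = 4.0825

c_1 = (-1, -2, -4); ‖c_1‖ = 4.5826, so q_1 = (-0.2182, -0.4364, -0.8729).
q_1·c_2 = (-0.2182)·(-3) + (-0.4364)·(-1) + (-0.8729)·3 = -1.5275.
u_2 = c_2 + 1.5275·q_1 = (-3.3333, -1.6667, 1.6667).
r_{22} = ‖u_2‖ = 4.0825.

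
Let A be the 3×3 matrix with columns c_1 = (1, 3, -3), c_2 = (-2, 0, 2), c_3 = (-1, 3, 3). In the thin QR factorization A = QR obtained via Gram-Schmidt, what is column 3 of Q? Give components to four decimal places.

e_1 = c_1/‖c_1‖ = (1, 3, -3)/4.3589 = (0.2294, 0.6882, -0.6882).
r_{12} = e_1·c_2 = -1.8353.
u_2 = c_2 + 1.8353·e_1 = (-1.5789, 1.2632, 0.7368).
‖u_2‖ = 2.1521, so e_2 = (-0.7337, 0.5869, 0.3424).
r_{13} = e_1·c_3 = -0.2294; r_{23} = e_2·c_3 = 3.5216.
u_3 = c_3 + 0.2294·e_1 − 3.5216·e_2 = (1.6364, 1.0909, 1.6364).
‖u_3‖ = 2.5584, so e_3 = (0.6396, 0.4264, 0.6396).

e_3 = (0.6396, 0.4264, 0.6396)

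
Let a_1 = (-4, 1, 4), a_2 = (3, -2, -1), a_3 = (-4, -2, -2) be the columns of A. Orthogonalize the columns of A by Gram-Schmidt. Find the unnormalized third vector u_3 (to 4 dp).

u_3 = (-2.7391, -3.1304, -1.9565)

a_1 = (-4, 1, 4); ‖a_1‖ = 5.7446, so q_1 = (-0.6963, 0.1741, 0.6963).
q_1·a_2 = (-0.6963)·3 + 0.1741·(-2) + 0.6963·(-1) = -3.1334.
u_2 = a_2 + 3.1334·q_1 = (0.8182, -1.4545, 1.1818).
‖u_2‖ = 2.0449, so q_2 = (0.4001, -0.7113, 0.5779).
q_1·a_3 = (-0.6963)·(-4) + 0.1741·(-2) + 0.6963·(-2) = 1.0445; q_2·a_3 = 0.4001·(-4) + (-0.7113)·(-2) + 0.5779·(-2) = -1.3337.
u_3 = a_3 − 1.0445·q_1 + 1.3337·q_2 = (-2.7391, -3.1304, -1.9565).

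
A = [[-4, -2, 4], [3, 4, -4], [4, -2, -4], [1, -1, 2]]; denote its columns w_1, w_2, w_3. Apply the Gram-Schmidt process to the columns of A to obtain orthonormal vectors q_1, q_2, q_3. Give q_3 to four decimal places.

w_1 = (-4, 3, 4, 1); ‖w_1‖ = 6.4807, so q_1 = (-0.6172, 0.4629, 0.6172, 0.1543).
q_1·w_2 = (-0.6172)·(-2) + 0.4629·4 + 0.6172·(-2) + 0.1543·(-1) = 1.6973.
u_2 = w_2 − 1.6973·q_1 = (-0.9524, 3.2143, -3.0476, -1.2619).
‖u_2‖ = 4.7031, so q_2 = (-0.2025, 0.6834, -0.6480, -0.2683).
q_1·w_3 = (-0.6172)·4 + 0.4629·(-4) + 0.6172·(-4) + 0.1543·2 = -6.4807; q_2·w_3 = (-0.2025)·4 + 0.6834·(-4) + (-0.6480)·(-4) + (-0.2683)·2 = -1.4884.
u_3 = w_3 + 6.4807·q_1 + 1.4884·q_2 = (-0.3014, 0.0172, -0.9645, 2.6006).
‖u_3‖ = 2.7901, so q_3 = (-0.1080, 0.0062, -0.3457, 0.9321).

q_3 = (-0.1080, 0.0062, -0.3457, 0.9321)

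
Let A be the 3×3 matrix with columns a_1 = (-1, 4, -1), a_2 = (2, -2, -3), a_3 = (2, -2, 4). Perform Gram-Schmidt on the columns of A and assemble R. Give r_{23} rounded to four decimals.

a_1 = (-1, 4, -1); ‖a_1‖ = 4.2426, so e_1 = (-0.2357, 0.9428, -0.2357).
e_1·a_2 = (-0.2357)·2 + 0.9428·(-2) + (-0.2357)·(-3) = -1.6499.
u_2 = a_2 + 1.6499·e_1 = (1.6111, -0.4444, -3.3889).
‖u_2‖ = 3.7786, so e_2 = (0.4264, -0.1176, -0.8969).
r_{23} = e_2·a_3 = -2.4995.

r_{23} = -2.4995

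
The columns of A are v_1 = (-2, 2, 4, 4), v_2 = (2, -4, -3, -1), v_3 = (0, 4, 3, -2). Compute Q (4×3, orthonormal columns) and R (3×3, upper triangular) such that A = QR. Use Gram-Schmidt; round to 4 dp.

e_1 = v_1/‖v_1‖ = (-2, 2, 4, 4)/6.3246 = (-0.3162, 0.3162, 0.6325, 0.6325).
r_{12} = e_1·v_2 = -4.4272.
u_2 = v_2 + 4.4272·e_1 = (0.6000, -2.6000, -0.2000, 1.8000).
‖u_2‖ = 3.2249, so e_2 = (0.1861, -0.8062, -0.0620, 0.5582).
r_{13} = e_1·v_3 = 1.8974; r_{23} = e_2·v_3 = -4.5273.
u_3 = v_3 − 1.8974·e_1 + 4.5273·e_2 = (1.4423, -0.2500, 1.5192, -0.6731).
‖u_3‖ = 2.2145, so e_3 = (0.6513, -0.1129, 0.6860, -0.3039).

Q = [[-0.3162, 0.1861, 0.6513], [0.3162, -0.8062, -0.1129], [0.6325, -0.0620, 0.6860], [0.6325, 0.5582, -0.3039]], R = [[6.3246, -4.4272, 1.8974], [0.0000, 3.2249, -4.5273], [0.0000, 0.0000, 2.2145]]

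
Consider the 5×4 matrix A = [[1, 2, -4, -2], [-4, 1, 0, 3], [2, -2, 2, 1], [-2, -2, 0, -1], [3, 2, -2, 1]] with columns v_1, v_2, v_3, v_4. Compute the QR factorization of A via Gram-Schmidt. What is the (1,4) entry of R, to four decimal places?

r_{14} = -1.2005

v_1 = (1, -4, 2, -2, 3); ‖v_1‖ = 5.8310, so e_1 = (0.1715, -0.6860, 0.3430, -0.3430, 0.5145).
r_{14} = e_1·v_4 = -1.2005.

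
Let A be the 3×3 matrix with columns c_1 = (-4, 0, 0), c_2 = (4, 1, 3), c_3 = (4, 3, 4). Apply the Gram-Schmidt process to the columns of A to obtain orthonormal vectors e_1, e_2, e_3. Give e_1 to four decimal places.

e_1 = c_1/‖c_1‖ = (-4, 0, 0)/4.0000 = (-1.0000, 0.0000, 0.0000).

e_1 = (-1.0000, 0.0000, 0.0000)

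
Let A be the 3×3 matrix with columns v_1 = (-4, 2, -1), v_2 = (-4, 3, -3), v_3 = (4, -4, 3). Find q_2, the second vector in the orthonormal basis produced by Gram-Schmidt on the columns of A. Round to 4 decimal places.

q_2 = (0.3701, 0.3007, -0.8790)

v_1 = (-4, 2, -1); ‖v_1‖ = 4.5826, so q_1 = (-0.8729, 0.4364, -0.2182).
q_1·v_2 = (-0.8729)·(-4) + 0.4364·3 + (-0.2182)·(-3) = 5.4554.
u_2 = v_2 − 5.4554·q_1 = (0.7619, 0.6190, -1.8095).
‖u_2‖ = 2.0587, so q_2 = (0.3701, 0.3007, -0.8790).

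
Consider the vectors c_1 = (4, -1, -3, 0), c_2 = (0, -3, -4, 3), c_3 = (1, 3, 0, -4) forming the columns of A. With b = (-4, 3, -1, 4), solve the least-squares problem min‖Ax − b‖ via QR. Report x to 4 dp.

c_1 = (4, -1, -3, 0); ‖c_1‖ = 5.0990, so q_1 = (0.7845, -0.1961, -0.5883, 0.0000).
q_1·c_2 = 0.7845·0 + (-0.1961)·(-3) + (-0.5883)·(-4) + 0.0000·3 = 2.9417.
u_2 = c_2 − 2.9417·q_1 = (-2.3077, -2.4231, -2.2692, 3.0000).
‖u_2‖ = 5.0345, so q_2 = (-0.4584, -0.4813, -0.4507, 0.5959).
q_1·c_3 = 0.7845·1 + (-0.1961)·3 + (-0.5883)·0 + 0.0000·(-4) = 0.1961; q_2·c_3 = (-0.4584)·1 + (-0.4813)·3 + (-0.4507)·0 + 0.5959·(-4) = -4.2858.
u_3 = c_3 − 0.1961·q_1 + 4.2858·q_2 = (-1.1184, 0.9757, -1.8164, -1.4461).
‖u_3‖ = 2.7556, so q_3 = (-0.4059, 0.3541, -0.6592, -0.5248).
Qᵀb = (-3.1379, 3.2239, 1.2456).
Back-substitute: x_3 = 1.2456/2.7556 = 0.4520.
x_2 = (3.2239 + 4.2858·0.4520)/5.0345 = 1.0252.
x_1 = (-3.1379 − 2.9417·1.0252 − 0.1961·0.4520)/5.0990 = -1.2242.

x = (-1.2242, 1.0252, 0.4520)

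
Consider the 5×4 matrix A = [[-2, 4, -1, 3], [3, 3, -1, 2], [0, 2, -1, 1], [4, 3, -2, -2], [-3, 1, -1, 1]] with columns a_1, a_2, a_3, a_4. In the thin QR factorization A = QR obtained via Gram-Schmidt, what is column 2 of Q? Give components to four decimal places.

e_1 = a_1/‖a_1‖ = (-2, 3, 0, 4, -3)/6.1644 = (-0.3244, 0.4867, 0.0000, 0.6489, -0.4867).
r_{12} = e_1·a_2 = 1.6222.
u_2 = a_2 − 1.6222·e_1 = (4.5263, 2.2105, 2.0000, 1.9474, 1.7895).
‖u_2‖ = 6.0306, so e_2 = (0.7506, 0.3666, 0.3316, 0.3229, 0.2967).

e_2 = (0.7506, 0.3666, 0.3316, 0.3229, 0.2967)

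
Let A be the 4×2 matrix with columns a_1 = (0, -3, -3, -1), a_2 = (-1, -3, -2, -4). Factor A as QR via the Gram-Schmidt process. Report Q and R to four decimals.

Q = [[0.0000, -0.3015], [-0.6882, 0.0000], [-0.6882, 0.3015], [-0.2294, -0.9045]], R = [[4.3589, 4.3589], [0.0000, 3.3166]]

a_1 = (0, -3, -3, -1); ‖a_1‖ = 4.3589, so e_1 = (0.0000, -0.6882, -0.6882, -0.2294).
e_1·a_2 = 0.0000·(-1) + (-0.6882)·(-3) + (-0.6882)·(-2) + (-0.2294)·(-4) = 4.3589.
u_2 = a_2 − 4.3589·e_1 = (-1.0000, 0.0000, 1.0000, -3.0000).
‖u_2‖ = 3.3166, so e_2 = (-0.3015, 0.0000, 0.3015, -0.9045).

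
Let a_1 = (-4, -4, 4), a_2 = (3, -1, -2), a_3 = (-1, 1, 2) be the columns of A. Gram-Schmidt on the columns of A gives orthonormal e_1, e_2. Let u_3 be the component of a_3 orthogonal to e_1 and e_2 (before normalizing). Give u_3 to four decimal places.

u_3 = (0.6923, 0.2308, 0.9231)

a_1 = (-4, -4, 4); ‖a_1‖ = 6.9282, so e_1 = (-0.5774, -0.5774, 0.5774).
e_1·a_2 = (-0.5774)·3 + (-0.5774)·(-1) + 0.5774·(-2) = -2.3094.
u_2 = a_2 + 2.3094·e_1 = (1.6667, -2.3333, -0.6667).
‖u_2‖ = 2.9439, so e_2 = (0.5661, -0.7926, -0.2265).
e_1·a_3 = (-0.5774)·(-1) + (-0.5774)·1 + 0.5774·2 = 1.1547; e_2·a_3 = 0.5661·(-1) + (-0.7926)·1 + (-0.2265)·2 = -1.8116.
u_3 = a_3 − 1.1547·e_1 + 1.8116·e_2 = (0.6923, 0.2308, 0.9231).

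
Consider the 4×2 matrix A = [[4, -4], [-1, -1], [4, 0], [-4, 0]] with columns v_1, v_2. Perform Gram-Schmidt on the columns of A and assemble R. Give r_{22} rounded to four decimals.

r_{22} = 3.5225

v_1 = (4, -1, 4, -4); ‖v_1‖ = 7.0000, so q_1 = (0.5714, -0.1429, 0.5714, -0.5714).
q_1·v_2 = 0.5714·(-4) + (-0.1429)·(-1) + 0.5714·0 + (-0.5714)·0 = -2.1429.
u_2 = v_2 + 2.1429·q_1 = (-2.7755, -1.3061, 1.2245, -1.2245).
r_{22} = ‖u_2‖ = 3.5225.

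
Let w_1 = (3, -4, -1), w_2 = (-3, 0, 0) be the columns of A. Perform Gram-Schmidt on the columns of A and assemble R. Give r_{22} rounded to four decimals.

q_1 = w_1/‖w_1‖ = (3, -4, -1)/5.0990 = (0.5883, -0.7845, -0.1961).
r_{12} = q_1·w_2 = -1.7650.
u_2 = w_2 + 1.7650·q_1 = (-1.9615, -1.3846, -0.3462).
r_{22} = ‖u_2‖ = 2.4258.

r_{22} = 2.4258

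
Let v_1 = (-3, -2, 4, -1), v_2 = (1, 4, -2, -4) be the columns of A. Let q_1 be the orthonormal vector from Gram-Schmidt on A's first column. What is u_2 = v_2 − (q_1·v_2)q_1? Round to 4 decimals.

v_1 = (-3, -2, 4, -1); ‖v_1‖ = 5.4772, so q_1 = (-0.5477, -0.3651, 0.7303, -0.1826).
q_1·v_2 = (-0.5477)·1 + (-0.3651)·4 + 0.7303·(-2) + (-0.1826)·(-4) = -2.7386.
u_2 = v_2 + 2.7386·q_1 = (-0.5000, 3.0000, 0.0000, -4.5000).

u_2 = (-0.5000, 3.0000, 0.0000, -4.5000)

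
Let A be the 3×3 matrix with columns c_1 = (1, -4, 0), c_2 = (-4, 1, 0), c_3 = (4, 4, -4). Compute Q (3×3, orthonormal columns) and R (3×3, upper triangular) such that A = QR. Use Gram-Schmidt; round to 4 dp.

c_1 = (1, -4, 0); ‖c_1‖ = 4.1231, so q_1 = (0.2425, -0.9701, 0.0000).
q_1·c_2 = 0.2425·(-4) + (-0.9701)·1 + 0.0000·0 = -1.9403.
u_2 = c_2 + 1.9403·q_1 = (-3.5294, -0.8824, 0.0000).
‖u_2‖ = 3.6380, so q_2 = (-0.9701, -0.2425, 0.0000).
q_1·c_3 = 0.2425·4 + (-0.9701)·4 + 0.0000·(-4) = -2.9104; q_2·c_3 = (-0.9701)·4 + (-0.2425)·4 + 0.0000·(-4) = -4.8507.
u_3 = c_3 + 2.9104·q_1 + 4.8507·q_2 = (0.0000, 0.0000, -4.0000).
‖u_3‖ = 4.0000, so q_3 = (0.0000, 0.0000, -1.0000).

Q = [[0.2425, -0.9701, 0.0000], [-0.9701, -0.2425, 0.0000], [0.0000, 0.0000, -1.0000]], R = [[4.1231, -1.9403, -2.9104], [0.0000, 3.6380, -4.8507], [0.0000, 0.0000, 4.0000]]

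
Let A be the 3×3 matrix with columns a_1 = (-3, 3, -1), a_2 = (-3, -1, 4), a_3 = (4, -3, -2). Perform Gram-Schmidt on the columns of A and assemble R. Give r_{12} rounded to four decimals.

r_{12} = 0.4588

e_1 = a_1/‖a_1‖ = (-3, 3, -1)/4.3589 = (-0.6882, 0.6882, -0.2294).
r_{12} = e_1·a_2 = 0.4588.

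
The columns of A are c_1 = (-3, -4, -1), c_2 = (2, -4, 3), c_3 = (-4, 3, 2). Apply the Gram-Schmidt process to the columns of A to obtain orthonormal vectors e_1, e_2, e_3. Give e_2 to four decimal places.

c_1 = (-3, -4, -1); ‖c_1‖ = 5.0990, so e_1 = (-0.5883, -0.7845, -0.1961).
e_1·c_2 = (-0.5883)·2 + (-0.7845)·(-4) + (-0.1961)·3 = 1.3728.
u_2 = c_2 − 1.3728·e_1 = (2.8077, -2.9231, 3.2692).
‖u_2‖ = 5.2072, so e_2 = (0.5392, -0.5613, 0.6278).

e_2 = (0.5392, -0.5613, 0.6278)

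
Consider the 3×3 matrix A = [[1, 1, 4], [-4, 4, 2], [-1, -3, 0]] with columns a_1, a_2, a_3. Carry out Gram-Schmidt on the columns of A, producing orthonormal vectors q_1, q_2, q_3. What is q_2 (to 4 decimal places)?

q_1 = a_1/‖a_1‖ = (1, -4, -1)/4.2426 = (0.2357, -0.9428, -0.2357).
r_{12} = q_1·a_2 = -2.8284.
u_2 = a_2 + 2.8284·q_1 = (1.6667, 1.3333, -3.6667).
‖u_2‖ = 4.2426, so q_2 = (0.3928, 0.3143, -0.8642).

q_2 = (0.3928, 0.3143, -0.8642)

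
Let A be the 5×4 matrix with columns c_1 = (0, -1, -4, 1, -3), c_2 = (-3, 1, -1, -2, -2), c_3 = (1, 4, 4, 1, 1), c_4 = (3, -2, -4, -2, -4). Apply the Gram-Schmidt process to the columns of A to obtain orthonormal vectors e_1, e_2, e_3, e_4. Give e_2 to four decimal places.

e_2 = (-0.7237, 0.3038, 0.0089, -0.5450, -0.2948)

c_1 = (0, -1, -4, 1, -3); ‖c_1‖ = 5.1962, so e_1 = (0.0000, -0.1925, -0.7698, 0.1925, -0.5774).
e_1·c_2 = 0.0000·(-3) + (-0.1925)·1 + (-0.7698)·(-1) + 0.1925·(-2) + (-0.5774)·(-2) = 1.3472.
u_2 = c_2 − 1.3472·e_1 = (-3.0000, 1.2593, 0.0370, -2.2593, -1.2222).
‖u_2‖ = 4.1455, so e_2 = (-0.7237, 0.3038, 0.0089, -0.5450, -0.2948).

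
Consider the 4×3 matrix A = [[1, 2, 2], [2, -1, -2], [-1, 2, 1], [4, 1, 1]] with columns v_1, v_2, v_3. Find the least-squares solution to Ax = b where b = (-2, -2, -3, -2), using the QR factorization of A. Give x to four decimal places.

v_1 = (1, 2, -1, 4); ‖v_1‖ = 4.6904, so q_1 = (0.2132, 0.4264, -0.2132, 0.8528).
q_1·v_2 = 0.2132·2 + 0.4264·(-1) + (-0.2132)·2 + 0.8528·1 = 0.4264.
u_2 = v_2 − 0.4264·q_1 = (1.9091, -1.1818, 2.0909, 0.6364).
‖u_2‖ = 3.1334, so q_2 = (0.6093, -0.3772, 0.6673, 0.2031).
q_1·v_3 = 0.2132·2 + 0.4264·(-2) + (-0.2132)·1 + 0.8528·1 = 0.2132; q_2·v_3 = 0.6093·2 + (-0.3772)·(-2) + 0.6673·1 + 0.2031·1 = 2.8433.
u_3 = v_3 − 0.2132·q_1 − 2.8433·q_2 = (0.2222, -1.0185, -0.8519, 0.2407).
‖u_3‖ = 1.3676, so q_3 = (0.1625, -0.7447, -0.6229, 0.1760).
Qᵀb = (-2.3452, -2.8723, 2.6811).
Back-substitute: x_3 = 2.6811/1.3676 = 1.9604.
x_2 = (-2.8723 − 2.8433·1.9604)/3.1334 = -2.6955.
x_1 = (-2.3452 − 0.4264·(-2.6955) − 0.2132·1.9604)/4.6904 = -0.3441.

x = (-0.3441, -2.6955, 1.9604)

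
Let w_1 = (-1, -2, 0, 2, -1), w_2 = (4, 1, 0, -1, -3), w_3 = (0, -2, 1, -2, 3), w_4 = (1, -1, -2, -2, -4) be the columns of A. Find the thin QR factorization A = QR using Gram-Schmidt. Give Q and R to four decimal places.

w_1 = (-1, -2, 0, 2, -1); ‖w_1‖ = 3.1623, so e_1 = (-0.3162, -0.6325, 0.0000, 0.6325, -0.3162).
e_1·w_2 = (-0.3162)·4 + (-0.6325)·1 + 0.0000·0 + 0.6325·(-1) + (-0.3162)·(-3) = -1.5811.
u_2 = w_2 + 1.5811·e_1 = (3.5000, 0.0000, 0.0000, 0.0000, -3.5000).
‖u_2‖ = 4.9497, so e_2 = (0.7071, 0.0000, 0.0000, 0.0000, -0.7071).
e_1·w_3 = (-0.3162)·0 + (-0.6325)·(-2) + 0.0000·1 + 0.6325·(-2) + (-0.3162)·3 = -0.9487; e_2·w_3 = 0.7071·0 + 0.0000·(-2) + 0.0000·1 + 0.0000·(-2) + (-0.7071)·3 = -2.1213.
u_3 = w_3 + 0.9487·e_1 + 2.1213·e_2 = (1.2000, -2.6000, 1.0000, -1.4000, 1.2000).
‖u_3‖ = 3.5496, so e_3 = (0.3381, -0.7325, 0.2817, -0.3944, 0.3381).
e_1·w_4 = (-0.3162)·1 + (-0.6325)·(-1) + 0.0000·(-2) + 0.6325·(-2) + (-0.3162)·(-4) = 0.3162; e_2·w_4 = 0.7071·1 + 0.0000·(-1) + 0.0000·(-2) + 0.0000·(-2) + (-0.7071)·(-4) = 3.5355; e_3·w_4 = 0.3381·1 + (-0.7325)·(-1) + 0.2817·(-2) + (-0.3944)·(-2) + 0.3381·(-4) = -0.0563.
u_4 = w_4 − 0.3162·e_1 − 3.5355·e_2 + 0.0563·e_3 = (-1.3810, -0.8413, -1.9841, -2.2222, -1.3810).
‖u_4‖ = 3.6602, so e_4 = (-0.3773, -0.2298, -0.5421, -0.6071, -0.3773).

Q = [[-0.3162, 0.7071, 0.3381, -0.3773], [-0.6325, 0.0000, -0.7325, -0.2298], [0.0000, 0.0000, 0.2817, -0.5421], [0.6325, 0.0000, -0.3944, -0.6071], [-0.3162, -0.7071, 0.3381, -0.3773]], R = [[3.1623, -1.5811, -0.9487, 0.3162], [0.0000, 4.9497, -2.1213, 3.5355], [0.0000, 0.0000, 3.5496, -0.0563], [0.0000, 0.0000, 0.0000, 3.6602]]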